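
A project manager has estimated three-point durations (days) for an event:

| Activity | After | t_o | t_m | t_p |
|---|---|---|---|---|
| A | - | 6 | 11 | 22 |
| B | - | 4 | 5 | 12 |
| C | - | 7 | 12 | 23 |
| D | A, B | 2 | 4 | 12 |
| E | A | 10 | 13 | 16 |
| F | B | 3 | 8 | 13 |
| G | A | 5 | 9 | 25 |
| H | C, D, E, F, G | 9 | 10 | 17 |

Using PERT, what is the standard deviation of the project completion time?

3.14 days

te_A = (6 + 4·11 + 22)/6 = 72/6 = 12; σ²_A = ((22−6)/6)² = 7.111
te_B = (4 + 4·5 + 12)/6 = 36/6 = 6; σ²_B = ((12−4)/6)² = 1.778
te_C = (7 + 4·12 + 23)/6 = 78/6 = 13; σ²_C = ((23−7)/6)² = 7.111
te_D = (2 + 4·4 + 12)/6 = 30/6 = 5; σ²_D = ((12−2)/6)² = 2.778
te_E = (10 + 4·13 + 16)/6 = 78/6 = 13; σ²_E = ((16−10)/6)² = 1.000
te_F = (3 + 4·8 + 13)/6 = 48/6 = 8; σ²_F = ((13−3)/6)² = 2.778
te_G = (5 + 4·9 + 25)/6 = 66/6 = 11; σ²_G = ((25−5)/6)² = 11.111
te_H = (9 + 4·10 + 17)/6 = 66/6 = 11; σ²_H = ((17−9)/6)² = 1.778

Forward pass:
ES_A = 0; EF_A = 12
ES_B = 0; EF_B = 6
ES_C = 0; EF_C = 13
ES_D = max(EF_A=12, EF_B=6) = 12; EF_D = 12+5 = 17
ES_E = 12; EF_E = 12+13 = 25
ES_F = 6; EF_F = 6+8 = 14
ES_G = 12; EF_G = 12+11 = 23
ES_H = max(EF_C=13, EF_D=17, EF_E=25, EF_F=14, EF_G=23) = 25; EF_H = 25+11 = 36
Expected project duration μ = 36 days. Critical path: A → E → H.

Variance along critical path = 7.111 + 1.000 + 1.778 = 9.889
σ = √9.889 = 3.145 days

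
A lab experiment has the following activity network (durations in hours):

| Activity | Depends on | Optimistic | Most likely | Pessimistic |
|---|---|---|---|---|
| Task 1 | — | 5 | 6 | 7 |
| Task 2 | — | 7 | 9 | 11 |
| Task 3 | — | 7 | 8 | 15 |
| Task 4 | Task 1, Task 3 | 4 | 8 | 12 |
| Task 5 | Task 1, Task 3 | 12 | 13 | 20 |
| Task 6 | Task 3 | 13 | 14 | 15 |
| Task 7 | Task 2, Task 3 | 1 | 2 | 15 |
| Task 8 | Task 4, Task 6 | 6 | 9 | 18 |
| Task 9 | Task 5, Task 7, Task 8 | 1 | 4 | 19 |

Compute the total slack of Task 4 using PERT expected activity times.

6 hours

te_Task 1 = (5 + 4·6 + 7)/6 = 36/6 = 6
te_Task 2 = (7 + 4·9 + 11)/6 = 54/6 = 9
te_Task 3 = (7 + 4·8 + 15)/6 = 54/6 = 9
te_Task 4 = (4 + 4·8 + 12)/6 = 48/6 = 8
te_Task 5 = (12 + 4·13 + 20)/6 = 84/6 = 14
te_Task 6 = (13 + 4·14 + 15)/6 = 84/6 = 14
te_Task 7 = (1 + 4·2 + 15)/6 = 24/6 = 4
te_Task 8 = (6 + 4·9 + 18)/6 = 60/6 = 10
te_Task 9 = (1 + 4·4 + 19)/6 = 36/6 = 6

Forward pass:
ES_Task 1 = 0; EF_Task 1 = 6
ES_Task 2 = 0; EF_Task 2 = 9
ES_Task 3 = 0; EF_Task 3 = 9
ES_Task 4 = max(EF_Task 1=6, EF_Task 3=9) = 9; EF_Task 4 = 9+8 = 17
ES_Task 5 = max(EF_Task 1=6, EF_Task 3=9) = 9; EF_Task 5 = 9+14 = 23
ES_Task 6 = 9; EF_Task 6 = 9+14 = 23
ES_Task 7 = max(EF_Task 2=9, EF_Task 3=9) = 9; EF_Task 7 = 9+4 = 13
ES_Task 8 = max(EF_Task 4=17, EF_Task 6=23) = 23; EF_Task 8 = 23+10 = 33
ES_Task 9 = max(EF_Task 5=23, EF_Task 7=13, EF_Task 8=33) = 33; EF_Task 9 = 33+6 = 39
Expected project duration μ = 39 hours. Critical path: Task 3 → Task 6 → Task 8 → Task 9.

Backward pass:
LF_Task 9 = 39; LS_Task 9 = 39−6 = 33
LF_Task 8 = LS_Task 9 = 33; LS_Task 8 = 33−10 = 23
LF_Task 7 = LS_Task 9 = 33; LS_Task 7 = 33−4 = 29
LF_Task 6 = LS_Task 8 = 23; LS_Task 6 = 23−14 = 9
LF_Task 5 = LS_Task 9 = 33; LS_Task 5 = 33−14 = 19
LF_Task 4 = LS_Task 8 = 23; LS_Task 4 = 23−8 = 15
LF_Task 3 = min(LS_Task 4=15, LS_Task 5=19, LS_Task 6=9, LS_Task 7=29) = 9; LS_Task 3 = 9−9 = 0
LF_Task 2 = LS_Task 7 = 29; LS_Task 2 = 29−9 = 20
LF_Task 1 = min(LS_Task 4=15, LS_Task 5=19) = 15; LS_Task 1 = 15−6 = 9
Slack_Task 4 = LS_Task 4 − ES_Task 4 = 15 − 9 = 6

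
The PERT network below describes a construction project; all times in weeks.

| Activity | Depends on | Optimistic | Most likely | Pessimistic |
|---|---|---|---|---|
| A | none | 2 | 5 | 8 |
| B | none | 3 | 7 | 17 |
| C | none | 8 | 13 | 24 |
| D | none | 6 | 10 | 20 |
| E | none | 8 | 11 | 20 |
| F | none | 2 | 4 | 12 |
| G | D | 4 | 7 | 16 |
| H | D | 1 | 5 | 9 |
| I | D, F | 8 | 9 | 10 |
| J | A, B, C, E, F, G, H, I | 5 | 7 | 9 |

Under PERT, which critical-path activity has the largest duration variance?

D

te_A = (2 + 4·5 + 8)/6 = 30/6 = 5; σ²_A = ((8−2)/6)² = 1.000
te_B = (3 + 4·7 + 17)/6 = 48/6 = 8; σ²_B = ((17−3)/6)² = 5.444
te_C = (8 + 4·13 + 24)/6 = 84/6 = 14; σ²_C = ((24−8)/6)² = 7.111
te_D = (6 + 4·10 + 20)/6 = 66/6 = 11; σ²_D = ((20−6)/6)² = 5.444
te_E = (8 + 4·11 + 20)/6 = 72/6 = 12; σ²_E = ((20−8)/6)² = 4.000
te_F = (2 + 4·4 + 12)/6 = 30/6 = 5; σ²_F = ((12−2)/6)² = 2.778
te_G = (4 + 4·7 + 16)/6 = 48/6 = 8; σ²_G = ((16−4)/6)² = 4.000
te_H = (1 + 4·5 + 9)/6 = 30/6 = 5; σ²_H = ((9−1)/6)² = 1.778
te_I = (8 + 4·9 + 10)/6 = 54/6 = 9; σ²_I = ((10−8)/6)² = 0.111
te_J = (5 + 4·7 + 9)/6 = 42/6 = 7; σ²_J = ((9−5)/6)² = 0.444

Forward pass:
ES_A = 0; EF_A = 5
ES_B = 0; EF_B = 8
ES_C = 0; EF_C = 14
ES_D = 0; EF_D = 11
ES_E = 0; EF_E = 12
ES_F = 0; EF_F = 5
ES_G = 11; EF_G = 11+8 = 19
ES_H = 11; EF_H = 11+5 = 16
ES_I = max(EF_D=11, EF_F=5) = 11; EF_I = 11+9 = 20
ES_J = max(EF_A=5, EF_B=8, EF_C=14, EF_E=12, EF_F=5, EF_G=19, EF_H=16, EF_I=20) = 20; EF_J = 20+7 = 27
Expected project duration μ = 27 weeks. Critical path: D → I → J.

Variances on critical path: σ²_D=5.444, σ²_I=0.111, σ²_J=0.444.
Largest is σ²_D = 5.444.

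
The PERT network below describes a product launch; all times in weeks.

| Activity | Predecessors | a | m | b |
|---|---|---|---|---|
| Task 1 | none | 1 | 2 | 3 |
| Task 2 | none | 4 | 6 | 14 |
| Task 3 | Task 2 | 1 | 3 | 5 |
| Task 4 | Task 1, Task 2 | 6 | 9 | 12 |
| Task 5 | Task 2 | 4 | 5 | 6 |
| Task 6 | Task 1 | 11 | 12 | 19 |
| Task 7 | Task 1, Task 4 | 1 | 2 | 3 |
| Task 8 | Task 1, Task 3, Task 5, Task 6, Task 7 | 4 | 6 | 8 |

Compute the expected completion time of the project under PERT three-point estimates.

te_Task 1 = (1 + 4·2 + 3)/6 = 12/6 = 2
te_Task 2 = (4 + 4·6 + 14)/6 = 42/6 = 7
te_Task 3 = (1 + 4·3 + 5)/6 = 18/6 = 3
te_Task 4 = (6 + 4·9 + 12)/6 = 54/6 = 9
te_Task 5 = (4 + 4·5 + 6)/6 = 30/6 = 5
te_Task 6 = (11 + 4·12 + 19)/6 = 78/6 = 13
te_Task 7 = (1 + 4·2 + 3)/6 = 12/6 = 2
te_Task 8 = (4 + 4·6 + 8)/6 = 36/6 = 6

Forward pass:
ES_Task 1 = 0; EF_Task 1 = 2
ES_Task 2 = 0; EF_Task 2 = 7
ES_Task 3 = 7; EF_Task 3 = 7+3 = 10
ES_Task 4 = max(EF_Task 1=2, EF_Task 2=7) = 7; EF_Task 4 = 7+9 = 16
ES_Task 5 = 7; EF_Task 5 = 7+5 = 12
ES_Task 6 = 2; EF_Task 6 = 2+13 = 15
ES_Task 7 = max(EF_Task 1=2, EF_Task 4=16) = 16; EF_Task 7 = 16+2 = 18
ES_Task 8 = max(EF_Task 1=2, EF_Task 3=10, EF_Task 5=12, EF_Task 6=15, EF_Task 7=18) = 18; EF_Task 8 = 18+6 = 24
Expected project duration μ = 24 weeks. Critical path: Task 2 → Task 4 → Task 7 → Task 8.

24 weeks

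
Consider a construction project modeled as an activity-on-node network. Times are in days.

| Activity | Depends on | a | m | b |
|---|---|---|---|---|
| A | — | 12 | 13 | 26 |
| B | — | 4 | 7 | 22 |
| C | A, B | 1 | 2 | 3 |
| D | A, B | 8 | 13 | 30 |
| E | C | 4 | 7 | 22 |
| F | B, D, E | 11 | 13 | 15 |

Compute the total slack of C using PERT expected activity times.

4 days

te_A = (12 + 4·13 + 26)/6 = 90/6 = 15
te_B = (4 + 4·7 + 22)/6 = 54/6 = 9
te_C = (1 + 4·2 + 3)/6 = 12/6 = 2
te_D = (8 + 4·13 + 30)/6 = 90/6 = 15
te_E = (4 + 4·7 + 22)/6 = 54/6 = 9
te_F = (11 + 4·13 + 15)/6 = 78/6 = 13

Forward pass:
ES_A = 0; EF_A = 15
ES_B = 0; EF_B = 9
ES_C = max(EF_A=15, EF_B=9) = 15; EF_C = 15+2 = 17
ES_D = max(EF_A=15, EF_B=9) = 15; EF_D = 15+15 = 30
ES_E = 17; EF_E = 17+9 = 26
ES_F = max(EF_B=9, EF_D=30, EF_E=26) = 30; EF_F = 30+13 = 43
Expected project duration μ = 43 days. Critical path: A → D → F.

Backward pass:
LF_F = 43; LS_F = 43−13 = 30
LF_E = LS_F = 30; LS_E = 30−9 = 21
LF_D = LS_F = 30; LS_D = 30−15 = 15
LF_C = LS_E = 21; LS_C = 21−2 = 19
LF_B = min(LS_C=19, LS_D=15, LS_F=30) = 15; LS_B = 15−9 = 6
LF_A = min(LS_C=19, LS_D=15) = 15; LS_A = 15−15 = 0
Slack_C = LS_C − ES_C = 19 − 15 = 4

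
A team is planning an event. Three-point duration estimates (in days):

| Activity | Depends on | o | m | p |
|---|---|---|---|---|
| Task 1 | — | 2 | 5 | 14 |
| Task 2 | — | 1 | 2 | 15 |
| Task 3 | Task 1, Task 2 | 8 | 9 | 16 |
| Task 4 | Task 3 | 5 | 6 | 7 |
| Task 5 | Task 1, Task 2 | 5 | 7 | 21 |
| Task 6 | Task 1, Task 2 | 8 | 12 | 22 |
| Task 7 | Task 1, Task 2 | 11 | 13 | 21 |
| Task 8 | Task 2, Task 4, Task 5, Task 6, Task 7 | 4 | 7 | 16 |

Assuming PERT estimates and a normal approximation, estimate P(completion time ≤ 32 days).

0.738

te_Task 1 = (2 + 4·5 + 14)/6 = 36/6 = 6; σ²_Task 1 = ((14−2)/6)² = 4.000
te_Task 2 = (1 + 4·2 + 15)/6 = 24/6 = 4; σ²_Task 2 = ((15−1)/6)² = 5.444
te_Task 3 = (8 + 4·9 + 16)/6 = 60/6 = 10; σ²_Task 3 = ((16−8)/6)² = 1.778
te_Task 4 = (5 + 4·6 + 7)/6 = 36/6 = 6; σ²_Task 4 = ((7−5)/6)² = 0.111
te_Task 5 = (5 + 4·7 + 21)/6 = 54/6 = 9; σ²_Task 5 = ((21−5)/6)² = 7.111
te_Task 6 = (8 + 4·12 + 22)/6 = 78/6 = 13; σ²_Task 6 = ((22−8)/6)² = 5.444
te_Task 7 = (11 + 4·13 + 21)/6 = 84/6 = 14; σ²_Task 7 = ((21−11)/6)² = 2.778
te_Task 8 = (4 + 4·7 + 16)/6 = 48/6 = 8; σ²_Task 8 = ((16−4)/6)² = 4.000

Forward pass:
ES_Task 1 = 0; EF_Task 1 = 6
ES_Task 2 = 0; EF_Task 2 = 4
ES_Task 3 = max(EF_Task 1=6, EF_Task 2=4) = 6; EF_Task 3 = 6+10 = 16
ES_Task 4 = 16; EF_Task 4 = 16+6 = 22
ES_Task 5 = max(EF_Task 1=6, EF_Task 2=4) = 6; EF_Task 5 = 6+9 = 15
ES_Task 6 = max(EF_Task 1=6, EF_Task 2=4) = 6; EF_Task 6 = 6+13 = 19
ES_Task 7 = max(EF_Task 1=6, EF_Task 2=4) = 6; EF_Task 7 = 6+14 = 20
ES_Task 8 = max(EF_Task 2=4, EF_Task 4=22, EF_Task 5=15, EF_Task 6=19, EF_Task 7=20) = 22; EF_Task 8 = 22+8 = 30
Expected project duration μ = 30 days. Critical path: Task 1 → Task 3 → Task 4 → Task 8.

Variance along critical path = 4.000 + 1.778 + 0.111 + 4.000 = 9.889; σ = √9.889 = 3.145 days.
Z = (32 − 30) / 3.145 = 0.636
P(T ≤ 32) = Φ(0.636) ≈ 0.738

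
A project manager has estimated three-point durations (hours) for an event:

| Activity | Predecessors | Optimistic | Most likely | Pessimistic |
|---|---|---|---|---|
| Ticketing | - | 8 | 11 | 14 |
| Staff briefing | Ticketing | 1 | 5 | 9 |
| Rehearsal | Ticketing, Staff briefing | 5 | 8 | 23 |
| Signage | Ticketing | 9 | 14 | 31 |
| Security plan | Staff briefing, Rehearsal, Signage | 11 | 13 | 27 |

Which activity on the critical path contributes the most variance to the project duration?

te_Ticketing = (8 + 4·11 + 14)/6 = 66/6 = 11; σ²_Ticketing = ((14−8)/6)² = 1.000
te_Staff briefing = (1 + 4·5 + 9)/6 = 30/6 = 5; σ²_Staff briefing = ((9−1)/6)² = 1.778
te_Rehearsal = (5 + 4·8 + 23)/6 = 60/6 = 10; σ²_Rehearsal = ((23−5)/6)² = 9.000
te_Signage = (9 + 4·14 + 31)/6 = 96/6 = 16; σ²_Signage = ((31−9)/6)² = 13.444
te_Security plan = (11 + 4·13 + 27)/6 = 90/6 = 15; σ²_Security plan = ((27−11)/6)² = 7.111

Forward pass:
ES_Ticketing = 0; EF_Ticketing = 11
ES_Staff briefing = 11; EF_Staff briefing = 11+5 = 16
ES_Rehearsal = max(EF_Ticketing=11, EF_Staff briefing=16) = 16; EF_Rehearsal = 16+10 = 26
ES_Signage = 11; EF_Signage = 11+16 = 27
ES_Security plan = max(EF_Staff briefing=16, EF_Rehearsal=26, EF_Signage=27) = 27; EF_Security plan = 27+15 = 42
Expected project duration μ = 42 hours. Critical path: Ticketing → Signage → Security plan.

Variances on critical path: σ²_Ticketing=1.000, σ²_Signage=13.444, σ²_Security plan=7.111.
Largest is σ²_Signage = 13.444.

Signage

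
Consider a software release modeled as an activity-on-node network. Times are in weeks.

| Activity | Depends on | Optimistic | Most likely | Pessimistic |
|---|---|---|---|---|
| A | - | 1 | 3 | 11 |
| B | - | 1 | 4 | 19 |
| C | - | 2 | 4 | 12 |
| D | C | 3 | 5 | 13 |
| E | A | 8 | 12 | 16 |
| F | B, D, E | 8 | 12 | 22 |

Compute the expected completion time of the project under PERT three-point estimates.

te_A = (1 + 4·3 + 11)/6 = 24/6 = 4
te_B = (1 + 4·4 + 19)/6 = 36/6 = 6
te_C = (2 + 4·4 + 12)/6 = 30/6 = 5
te_D = (3 + 4·5 + 13)/6 = 36/6 = 6
te_E = (8 + 4·12 + 16)/6 = 72/6 = 12
te_F = (8 + 4·12 + 22)/6 = 78/6 = 13

Forward pass:
ES_A = 0; EF_A = 4
ES_B = 0; EF_B = 6
ES_C = 0; EF_C = 5
ES_D = 5; EF_D = 5+6 = 11
ES_E = 4; EF_E = 4+12 = 16
ES_F = max(EF_B=6, EF_D=11, EF_E=16) = 16; EF_F = 16+13 = 29
Expected project duration μ = 29 weeks. Critical path: A → E → F.

29 weeks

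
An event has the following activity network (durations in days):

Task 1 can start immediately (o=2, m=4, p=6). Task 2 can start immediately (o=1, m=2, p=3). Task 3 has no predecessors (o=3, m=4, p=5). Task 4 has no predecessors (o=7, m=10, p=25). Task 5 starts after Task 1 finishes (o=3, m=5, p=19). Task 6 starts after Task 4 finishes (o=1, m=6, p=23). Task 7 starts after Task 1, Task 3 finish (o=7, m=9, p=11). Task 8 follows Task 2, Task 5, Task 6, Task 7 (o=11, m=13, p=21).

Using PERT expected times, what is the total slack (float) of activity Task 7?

te_Task 1 = (2 + 4·4 + 6)/6 = 24/6 = 4
te_Task 2 = (1 + 4·2 + 3)/6 = 12/6 = 2
te_Task 3 = (3 + 4·4 + 5)/6 = 24/6 = 4
te_Task 4 = (7 + 4·10 + 25)/6 = 72/6 = 12
te_Task 5 = (3 + 4·5 + 19)/6 = 42/6 = 7
te_Task 6 = (1 + 4·6 + 23)/6 = 48/6 = 8
te_Task 7 = (7 + 4·9 + 11)/6 = 54/6 = 9
te_Task 8 = (11 + 4·13 + 21)/6 = 84/6 = 14

Forward pass:
ES_Task 1 = 0; EF_Task 1 = 4
ES_Task 2 = 0; EF_Task 2 = 2
ES_Task 3 = 0; EF_Task 3 = 4
ES_Task 4 = 0; EF_Task 4 = 12
ES_Task 5 = 4; EF_Task 5 = 4+7 = 11
ES_Task 6 = 12; EF_Task 6 = 12+8 = 20
ES_Task 7 = max(EF_Task 1=4, EF_Task 3=4) = 4; EF_Task 7 = 4+9 = 13
ES_Task 8 = max(EF_Task 2=2, EF_Task 5=11, EF_Task 6=20, EF_Task 7=13) = 20; EF_Task 8 = 20+14 = 34
Expected project duration μ = 34 days. Critical path: Task 4 → Task 6 → Task 8.

Backward pass:
LF_Task 8 = 34; LS_Task 8 = 34−14 = 20
LF_Task 7 = LS_Task 8 = 20; LS_Task 7 = 20−9 = 11
LF_Task 6 = LS_Task 8 = 20; LS_Task 6 = 20−8 = 12
LF_Task 5 = LS_Task 8 = 20; LS_Task 5 = 20−7 = 13
LF_Task 4 = LS_Task 6 = 12; LS_Task 4 = 12−12 = 0
LF_Task 3 = LS_Task 7 = 11; LS_Task 3 = 11−4 = 7
LF_Task 2 = LS_Task 8 = 20; LS_Task 2 = 20−2 = 18
LF_Task 1 = min(LS_Task 5=13, LS_Task 7=11) = 11; LS_Task 1 = 11−4 = 7
Slack_Task 7 = LS_Task 7 − ES_Task 7 = 11 − 4 = 7

7 days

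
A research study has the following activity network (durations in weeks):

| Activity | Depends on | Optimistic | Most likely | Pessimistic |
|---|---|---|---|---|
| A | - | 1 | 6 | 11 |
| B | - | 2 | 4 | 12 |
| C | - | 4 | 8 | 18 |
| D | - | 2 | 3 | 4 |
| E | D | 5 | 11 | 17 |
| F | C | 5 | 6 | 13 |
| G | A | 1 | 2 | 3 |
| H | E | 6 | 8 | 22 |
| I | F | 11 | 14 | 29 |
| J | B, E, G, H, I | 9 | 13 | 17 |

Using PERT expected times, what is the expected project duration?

te_A = (1 + 4·6 + 11)/6 = 36/6 = 6
te_B = (2 + 4·4 + 12)/6 = 30/6 = 5
te_C = (4 + 4·8 + 18)/6 = 54/6 = 9
te_D = (2 + 4·3 + 4)/6 = 18/6 = 3
te_E = (5 + 4·11 + 17)/6 = 66/6 = 11
te_F = (5 + 4·6 + 13)/6 = 42/6 = 7
te_G = (1 + 4·2 + 3)/6 = 12/6 = 2
te_H = (6 + 4·8 + 22)/6 = 60/6 = 10
te_I = (11 + 4·14 + 29)/6 = 96/6 = 16
te_J = (9 + 4·13 + 17)/6 = 78/6 = 13

Forward pass:
ES_A = 0; EF_A = 6
ES_B = 0; EF_B = 5
ES_C = 0; EF_C = 9
ES_D = 0; EF_D = 3
ES_E = 3; EF_E = 3+11 = 14
ES_F = 9; EF_F = 9+7 = 16
ES_G = 6; EF_G = 6+2 = 8
ES_H = 14; EF_H = 14+10 = 24
ES_I = 16; EF_I = 16+16 = 32
ES_J = max(EF_B=5, EF_E=14, EF_G=8, EF_H=24, EF_I=32) = 32; EF_J = 32+13 = 45
Expected project duration μ = 45 weeks. Critical path: C → F → I → J.

45 weeks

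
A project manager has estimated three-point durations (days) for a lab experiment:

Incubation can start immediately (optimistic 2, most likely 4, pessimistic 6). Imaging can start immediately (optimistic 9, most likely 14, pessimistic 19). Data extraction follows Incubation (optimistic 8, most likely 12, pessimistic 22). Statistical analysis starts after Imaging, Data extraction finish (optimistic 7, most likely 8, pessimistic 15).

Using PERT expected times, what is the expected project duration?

26 days

te_Incubation = (2 + 4·4 + 6)/6 = 24/6 = 4
te_Imaging = (9 + 4·14 + 19)/6 = 84/6 = 14
te_Data extraction = (8 + 4·12 + 22)/6 = 78/6 = 13
te_Statistical analysis = (7 + 4·8 + 15)/6 = 54/6 = 9

Forward pass:
ES_Incubation = 0; EF_Incubation = 4
ES_Imaging = 0; EF_Imaging = 14
ES_Data extraction = 4; EF_Data extraction = 4+13 = 17
ES_Statistical analysis = max(EF_Imaging=14, EF_Data extraction=17) = 17; EF_Statistical analysis = 17+9 = 26
Expected project duration μ = 26 days. Critical path: Incubation → Data extraction → Statistical analysis.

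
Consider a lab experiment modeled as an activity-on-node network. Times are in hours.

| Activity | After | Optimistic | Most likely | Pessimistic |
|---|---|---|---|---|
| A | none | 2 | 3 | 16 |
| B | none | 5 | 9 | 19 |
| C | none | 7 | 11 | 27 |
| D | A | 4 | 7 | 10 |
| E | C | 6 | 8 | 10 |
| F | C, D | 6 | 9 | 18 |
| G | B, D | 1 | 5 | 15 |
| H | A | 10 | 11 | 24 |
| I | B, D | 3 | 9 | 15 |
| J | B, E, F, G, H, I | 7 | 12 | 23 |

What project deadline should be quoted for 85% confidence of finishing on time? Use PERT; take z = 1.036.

40.9 hours

te_A = (2 + 4·3 + 16)/6 = 30/6 = 5; σ²_A = ((16−2)/6)² = 5.444
te_B = (5 + 4·9 + 19)/6 = 60/6 = 10; σ²_B = ((19−5)/6)² = 5.444
te_C = (7 + 4·11 + 27)/6 = 78/6 = 13; σ²_C = ((27−7)/6)² = 11.111
te_D = (4 + 4·7 + 10)/6 = 42/6 = 7; σ²_D = ((10−4)/6)² = 1.000
te_E = (6 + 4·8 + 10)/6 = 48/6 = 8; σ²_E = ((10−6)/6)² = 0.444
te_F = (6 + 4·9 + 18)/6 = 60/6 = 10; σ²_F = ((18−6)/6)² = 4.000
te_G = (1 + 4·5 + 15)/6 = 36/6 = 6; σ²_G = ((15−1)/6)² = 5.444
te_H = (10 + 4·11 + 24)/6 = 78/6 = 13; σ²_H = ((24−10)/6)² = 5.444
te_I = (3 + 4·9 + 15)/6 = 54/6 = 9; σ²_I = ((15−3)/6)² = 4.000
te_J = (7 + 4·12 + 23)/6 = 78/6 = 13; σ²_J = ((23−7)/6)² = 7.111

Forward pass:
ES_A = 0; EF_A = 5
ES_B = 0; EF_B = 10
ES_C = 0; EF_C = 13
ES_D = 5; EF_D = 5+7 = 12
ES_E = 13; EF_E = 13+8 = 21
ES_F = max(EF_C=13, EF_D=12) = 13; EF_F = 13+10 = 23
ES_G = max(EF_B=10, EF_D=12) = 12; EF_G = 12+6 = 18
ES_H = 5; EF_H = 5+13 = 18
ES_I = max(EF_B=10, EF_D=12) = 12; EF_I = 12+9 = 21
ES_J = max(EF_B=10, EF_E=21, EF_F=23, EF_G=18, EF_H=18, EF_I=21) = 23; EF_J = 23+13 = 36
Expected project duration μ = 36 hours. Critical path: C → F → J.

Variance along critical path = 11.111 + 4.000 + 7.111 = 22.222; σ = 4.714 hours.
D = μ + z·σ = 36 + 1.036·4.714 = 40.9 hours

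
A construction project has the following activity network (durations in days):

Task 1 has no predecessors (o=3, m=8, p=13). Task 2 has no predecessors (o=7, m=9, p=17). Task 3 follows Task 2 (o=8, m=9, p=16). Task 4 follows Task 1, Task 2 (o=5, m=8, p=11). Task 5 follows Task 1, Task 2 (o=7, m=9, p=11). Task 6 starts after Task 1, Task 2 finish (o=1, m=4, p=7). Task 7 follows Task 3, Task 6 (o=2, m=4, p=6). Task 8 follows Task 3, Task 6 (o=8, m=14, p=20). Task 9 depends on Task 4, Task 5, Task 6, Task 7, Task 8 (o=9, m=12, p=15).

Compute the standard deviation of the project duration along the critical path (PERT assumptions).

3.09 days

te_Task 1 = (3 + 4·8 + 13)/6 = 48/6 = 8; σ²_Task 1 = ((13−3)/6)² = 2.778
te_Task 2 = (7 + 4·9 + 17)/6 = 60/6 = 10; σ²_Task 2 = ((17−7)/6)² = 2.778
te_Task 3 = (8 + 4·9 + 16)/6 = 60/6 = 10; σ²_Task 3 = ((16−8)/6)² = 1.778
te_Task 4 = (5 + 4·8 + 11)/6 = 48/6 = 8; σ²_Task 4 = ((11−5)/6)² = 1.000
te_Task 5 = (7 + 4·9 + 11)/6 = 54/6 = 9; σ²_Task 5 = ((11−7)/6)² = 0.444
te_Task 6 = (1 + 4·4 + 7)/6 = 24/6 = 4; σ²_Task 6 = ((7−1)/6)² = 1.000
te_Task 7 = (2 + 4·4 + 6)/6 = 24/6 = 4; σ²_Task 7 = ((6−2)/6)² = 0.444
te_Task 8 = (8 + 4·14 + 20)/6 = 84/6 = 14; σ²_Task 8 = ((20−8)/6)² = 4.000
te_Task 9 = (9 + 4·12 + 15)/6 = 72/6 = 12; σ²_Task 9 = ((15−9)/6)² = 1.000

Forward pass:
ES_Task 1 = 0; EF_Task 1 = 8
ES_Task 2 = 0; EF_Task 2 = 10
ES_Task 3 = 10; EF_Task 3 = 10+10 = 20
ES_Task 4 = max(EF_Task 1=8, EF_Task 2=10) = 10; EF_Task 4 = 10+8 = 18
ES_Task 5 = max(EF_Task 1=8, EF_Task 2=10) = 10; EF_Task 5 = 10+9 = 19
ES_Task 6 = max(EF_Task 1=8, EF_Task 2=10) = 10; EF_Task 6 = 10+4 = 14
ES_Task 7 = max(EF_Task 3=20, EF_Task 6=14) = 20; EF_Task 7 = 20+4 = 24
ES_Task 8 = max(EF_Task 3=20, EF_Task 6=14) = 20; EF_Task 8 = 20+14 = 34
ES_Task 9 = max(EF_Task 4=18, EF_Task 5=19, EF_Task 6=14, EF_Task 7=24, EF_Task 8=34) = 34; EF_Task 9 = 34+12 = 46
Expected project duration μ = 46 days. Critical path: Task 2 → Task 3 → Task 8 → Task 9.

Variance along critical path = 2.778 + 1.778 + 4.000 + 1.000 = 9.556
σ = √9.556 = 3.091 days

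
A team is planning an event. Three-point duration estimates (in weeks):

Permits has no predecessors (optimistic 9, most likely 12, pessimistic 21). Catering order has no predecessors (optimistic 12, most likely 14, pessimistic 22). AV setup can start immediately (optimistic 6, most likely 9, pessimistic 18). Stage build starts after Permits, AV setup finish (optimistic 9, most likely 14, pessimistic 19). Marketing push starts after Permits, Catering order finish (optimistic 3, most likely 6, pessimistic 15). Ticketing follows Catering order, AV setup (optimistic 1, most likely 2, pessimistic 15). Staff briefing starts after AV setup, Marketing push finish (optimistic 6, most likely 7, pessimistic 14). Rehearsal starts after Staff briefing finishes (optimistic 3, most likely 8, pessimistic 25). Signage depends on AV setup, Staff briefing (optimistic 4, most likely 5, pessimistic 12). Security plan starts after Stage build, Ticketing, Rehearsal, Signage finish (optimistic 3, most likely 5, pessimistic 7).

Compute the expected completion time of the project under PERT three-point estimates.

te_Permits = (9 + 4·12 + 21)/6 = 78/6 = 13
te_Catering order = (12 + 4·14 + 22)/6 = 90/6 = 15
te_AV setup = (6 + 4·9 + 18)/6 = 60/6 = 10
te_Stage build = (9 + 4·14 + 19)/6 = 84/6 = 14
te_Marketing push = (3 + 4·6 + 15)/6 = 42/6 = 7
te_Ticketing = (1 + 4·2 + 15)/6 = 24/6 = 4
te_Staff briefing = (6 + 4·7 + 14)/6 = 48/6 = 8
te_Rehearsal = (3 + 4·8 + 25)/6 = 60/6 = 10
te_Signage = (4 + 4·5 + 12)/6 = 36/6 = 6
te_Security plan = (3 + 4·5 + 7)/6 = 30/6 = 5

Forward pass:
ES_Permits = 0; EF_Permits = 13
ES_Catering order = 0; EF_Catering order = 15
ES_AV setup = 0; EF_AV setup = 10
ES_Stage build = max(EF_Permits=13, EF_AV setup=10) = 13; EF_Stage build = 13+14 = 27
ES_Marketing push = max(EF_Permits=13, EF_Catering order=15) = 15; EF_Marketing push = 15+7 = 22
ES_Ticketing = max(EF_Catering order=15, EF_AV setup=10) = 15; EF_Ticketing = 15+4 = 19
ES_Staff briefing = max(EF_AV setup=10, EF_Marketing push=22) = 22; EF_Staff briefing = 22+8 = 30
ES_Rehearsal = 30; EF_Rehearsal = 30+10 = 40
ES_Signage = max(EF_AV setup=10, EF_Staff briefing=30) = 30; EF_Signage = 30+6 = 36
ES_Security plan = max(EF_Stage build=27, EF_Ticketing=19, EF_Rehearsal=40, EF_Signage=36) = 40; EF_Security plan = 40+5 = 45
Expected project duration μ = 45 weeks. Critical path: Catering order → Marketing push → Staff briefing → Rehearsal → Security plan.

45 weeks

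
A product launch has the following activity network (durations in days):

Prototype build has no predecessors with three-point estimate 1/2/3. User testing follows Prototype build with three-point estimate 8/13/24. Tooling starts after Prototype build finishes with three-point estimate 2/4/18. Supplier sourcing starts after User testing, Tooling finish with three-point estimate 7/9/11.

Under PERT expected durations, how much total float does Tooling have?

te_Prototype build = (1 + 4·2 + 3)/6 = 12/6 = 2
te_User testing = (8 + 4·13 + 24)/6 = 84/6 = 14
te_Tooling = (2 + 4·4 + 18)/6 = 36/6 = 6
te_Supplier sourcing = (7 + 4·9 + 11)/6 = 54/6 = 9

Forward pass:
ES_Prototype build = 0; EF_Prototype build = 2
ES_User testing = 2; EF_User testing = 2+14 = 16
ES_Tooling = 2; EF_Tooling = 2+6 = 8
ES_Supplier sourcing = max(EF_User testing=16, EF_Tooling=8) = 16; EF_Supplier sourcing = 16+9 = 25
Expected project duration μ = 25 days. Critical path: Prototype build → User testing → Supplier sourcing.

Backward pass:
LF_Supplier sourcing = 25; LS_Supplier sourcing = 25−9 = 16
LF_Tooling = LS_Supplier sourcing = 16; LS_Tooling = 16−6 = 10
LF_User testing = LS_Supplier sourcing = 16; LS_User testing = 16−14 = 2
LF_Prototype build = min(LS_User testing=2, LS_Tooling=10) = 2; LS_Prototype build = 2−2 = 0
Slack_Tooling = LS_Tooling − ES_Tooling = 10 − 2 = 8

8 days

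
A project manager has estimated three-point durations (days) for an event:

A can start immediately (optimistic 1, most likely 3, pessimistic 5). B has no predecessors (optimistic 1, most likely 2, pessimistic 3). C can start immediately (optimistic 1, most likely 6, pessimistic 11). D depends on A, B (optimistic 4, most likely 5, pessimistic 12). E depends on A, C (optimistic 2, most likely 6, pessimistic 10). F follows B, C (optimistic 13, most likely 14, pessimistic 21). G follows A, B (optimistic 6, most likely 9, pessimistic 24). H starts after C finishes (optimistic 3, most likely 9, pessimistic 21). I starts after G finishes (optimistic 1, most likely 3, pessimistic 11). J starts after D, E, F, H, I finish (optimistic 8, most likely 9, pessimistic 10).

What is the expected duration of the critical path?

30 days

te_A = (1 + 4·3 + 5)/6 = 18/6 = 3
te_B = (1 + 4·2 + 3)/6 = 12/6 = 2
te_C = (1 + 4·6 + 11)/6 = 36/6 = 6
te_D = (4 + 4·5 + 12)/6 = 36/6 = 6
te_E = (2 + 4·6 + 10)/6 = 36/6 = 6
te_F = (13 + 4·14 + 21)/6 = 90/6 = 15
te_G = (6 + 4·9 + 24)/6 = 66/6 = 11
te_H = (3 + 4·9 + 21)/6 = 60/6 = 10
te_I = (1 + 4·3 + 11)/6 = 24/6 = 4
te_J = (8 + 4·9 + 10)/6 = 54/6 = 9

Forward pass:
ES_A = 0; EF_A = 3
ES_B = 0; EF_B = 2
ES_C = 0; EF_C = 6
ES_D = max(EF_A=3, EF_B=2) = 3; EF_D = 3+6 = 9
ES_E = max(EF_A=3, EF_C=6) = 6; EF_E = 6+6 = 12
ES_F = max(EF_B=2, EF_C=6) = 6; EF_F = 6+15 = 21
ES_G = max(EF_A=3, EF_B=2) = 3; EF_G = 3+11 = 14
ES_H = 6; EF_H = 6+10 = 16
ES_I = 14; EF_I = 14+4 = 18
ES_J = max(EF_D=9, EF_E=12, EF_F=21, EF_H=16, EF_I=18) = 21; EF_J = 21+9 = 30
Expected project duration μ = 30 days. Critical path: C → F → J.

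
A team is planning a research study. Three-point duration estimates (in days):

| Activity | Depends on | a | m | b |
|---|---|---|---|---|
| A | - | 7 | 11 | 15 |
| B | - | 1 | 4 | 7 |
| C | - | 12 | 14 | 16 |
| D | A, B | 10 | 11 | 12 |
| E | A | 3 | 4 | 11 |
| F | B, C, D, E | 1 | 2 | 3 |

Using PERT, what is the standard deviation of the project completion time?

1.41 days

te_A = (7 + 4·11 + 15)/6 = 66/6 = 11; σ²_A = ((15−7)/6)² = 1.778
te_B = (1 + 4·4 + 7)/6 = 24/6 = 4; σ²_B = ((7−1)/6)² = 1.000
te_C = (12 + 4·14 + 16)/6 = 84/6 = 14; σ²_C = ((16−12)/6)² = 0.444
te_D = (10 + 4·11 + 12)/6 = 66/6 = 11; σ²_D = ((12−10)/6)² = 0.111
te_E = (3 + 4·4 + 11)/6 = 30/6 = 5; σ²_E = ((11−3)/6)² = 1.778
te_F = (1 + 4·2 + 3)/6 = 12/6 = 2; σ²_F = ((3−1)/6)² = 0.111

Forward pass:
ES_A = 0; EF_A = 11
ES_B = 0; EF_B = 4
ES_C = 0; EF_C = 14
ES_D = max(EF_A=11, EF_B=4) = 11; EF_D = 11+11 = 22
ES_E = 11; EF_E = 11+5 = 16
ES_F = max(EF_B=4, EF_C=14, EF_D=22, EF_E=16) = 22; EF_F = 22+2 = 24
Expected project duration μ = 24 days. Critical path: A → D → F.

Variance along critical path = 1.778 + 0.111 + 0.111 = 2.000
σ = √2.000 = 1.414 days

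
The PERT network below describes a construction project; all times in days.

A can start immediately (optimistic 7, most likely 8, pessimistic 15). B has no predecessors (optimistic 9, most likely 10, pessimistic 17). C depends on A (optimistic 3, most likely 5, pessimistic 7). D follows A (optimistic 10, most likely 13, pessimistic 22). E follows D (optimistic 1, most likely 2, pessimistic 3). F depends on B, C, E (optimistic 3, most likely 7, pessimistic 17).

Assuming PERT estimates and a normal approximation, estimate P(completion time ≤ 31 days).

0.276

te_A = (7 + 4·8 + 15)/6 = 54/6 = 9; σ²_A = ((15−7)/6)² = 1.778
te_B = (9 + 4·10 + 17)/6 = 66/6 = 11; σ²_B = ((17−9)/6)² = 1.778
te_C = (3 + 4·5 + 7)/6 = 30/6 = 5; σ²_C = ((7−3)/6)² = 0.444
te_D = (10 + 4·13 + 22)/6 = 84/6 = 14; σ²_D = ((22−10)/6)² = 4.000
te_E = (1 + 4·2 + 3)/6 = 12/6 = 2; σ²_E = ((3−1)/6)² = 0.111
te_F = (3 + 4·7 + 17)/6 = 48/6 = 8; σ²_F = ((17−3)/6)² = 5.444

Forward pass:
ES_A = 0; EF_A = 9
ES_B = 0; EF_B = 11
ES_C = 9; EF_C = 9+5 = 14
ES_D = 9; EF_D = 9+14 = 23
ES_E = 23; EF_E = 23+2 = 25
ES_F = max(EF_B=11, EF_C=14, EF_E=25) = 25; EF_F = 25+8 = 33
Expected project duration μ = 33 days. Critical path: A → D → E → F.

Variance along critical path = 1.778 + 4.000 + 0.111 + 5.444 = 11.333; σ = √11.333 = 3.367 days.
Z = (31 − 33) / 3.367 = -0.594
P(T ≤ 31) = Φ(-0.594) ≈ 0.276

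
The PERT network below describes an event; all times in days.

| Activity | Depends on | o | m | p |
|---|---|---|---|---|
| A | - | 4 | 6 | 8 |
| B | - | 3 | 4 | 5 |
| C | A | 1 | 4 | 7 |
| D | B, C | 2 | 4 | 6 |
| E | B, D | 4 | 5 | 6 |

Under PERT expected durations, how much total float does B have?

te_A = (4 + 4·6 + 8)/6 = 36/6 = 6
te_B = (3 + 4·4 + 5)/6 = 24/6 = 4
te_C = (1 + 4·4 + 7)/6 = 24/6 = 4
te_D = (2 + 4·4 + 6)/6 = 24/6 = 4
te_E = (4 + 4·5 + 6)/6 = 30/6 = 5

Forward pass:
ES_A = 0; EF_A = 6
ES_B = 0; EF_B = 4
ES_C = 6; EF_C = 6+4 = 10
ES_D = max(EF_B=4, EF_C=10) = 10; EF_D = 10+4 = 14
ES_E = max(EF_B=4, EF_D=14) = 14; EF_E = 14+5 = 19
Expected project duration μ = 19 days. Critical path: A → C → D → E.

Backward pass:
LF_E = 19; LS_E = 19−5 = 14
LF_D = LS_E = 14; LS_D = 14−4 = 10
LF_C = LS_D = 10; LS_C = 10−4 = 6
LF_B = min(LS_D=10, LS_E=14) = 10; LS_B = 10−4 = 6
LF_A = LS_C = 6; LS_A = 6−6 = 0
Slack_B = LS_B − ES_B = 6 − 0 = 6

6 days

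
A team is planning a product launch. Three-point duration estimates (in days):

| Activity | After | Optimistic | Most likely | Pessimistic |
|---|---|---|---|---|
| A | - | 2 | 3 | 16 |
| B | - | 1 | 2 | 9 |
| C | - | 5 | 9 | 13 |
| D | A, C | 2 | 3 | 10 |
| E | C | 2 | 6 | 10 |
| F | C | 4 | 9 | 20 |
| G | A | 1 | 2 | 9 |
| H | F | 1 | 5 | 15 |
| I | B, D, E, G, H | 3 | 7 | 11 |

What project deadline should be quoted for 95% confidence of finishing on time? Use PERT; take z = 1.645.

38.6 days

te_A = (2 + 4·3 + 16)/6 = 30/6 = 5; σ²_A = ((16−2)/6)² = 5.444
te_B = (1 + 4·2 + 9)/6 = 18/6 = 3; σ²_B = ((9−1)/6)² = 1.778
te_C = (5 + 4·9 + 13)/6 = 54/6 = 9; σ²_C = ((13−5)/6)² = 1.778
te_D = (2 + 4·3 + 10)/6 = 24/6 = 4; σ²_D = ((10−2)/6)² = 1.778
te_E = (2 + 4·6 + 10)/6 = 36/6 = 6; σ²_E = ((10−2)/6)² = 1.778
te_F = (4 + 4·9 + 20)/6 = 60/6 = 10; σ²_F = ((20−4)/6)² = 7.111
te_G = (1 + 4·2 + 9)/6 = 18/6 = 3; σ²_G = ((9−1)/6)² = 1.778
te_H = (1 + 4·5 + 15)/6 = 36/6 = 6; σ²_H = ((15−1)/6)² = 5.444
te_I = (3 + 4·7 + 11)/6 = 42/6 = 7; σ²_I = ((11−3)/6)² = 1.778

Forward pass:
ES_A = 0; EF_A = 5
ES_B = 0; EF_B = 3
ES_C = 0; EF_C = 9
ES_D = max(EF_A=5, EF_C=9) = 9; EF_D = 9+4 = 13
ES_E = 9; EF_E = 9+6 = 15
ES_F = 9; EF_F = 9+10 = 19
ES_G = 5; EF_G = 5+3 = 8
ES_H = 19; EF_H = 19+6 = 25
ES_I = max(EF_B=3, EF_D=13, EF_E=15, EF_G=8, EF_H=25) = 25; EF_I = 25+7 = 32
Expected project duration μ = 32 days. Critical path: C → F → H → I.

Variance along critical path = 1.778 + 7.111 + 5.444 + 1.778 = 16.111; σ = 4.014 days.
D = μ + z·σ = 32 + 1.645·4.014 = 38.6 days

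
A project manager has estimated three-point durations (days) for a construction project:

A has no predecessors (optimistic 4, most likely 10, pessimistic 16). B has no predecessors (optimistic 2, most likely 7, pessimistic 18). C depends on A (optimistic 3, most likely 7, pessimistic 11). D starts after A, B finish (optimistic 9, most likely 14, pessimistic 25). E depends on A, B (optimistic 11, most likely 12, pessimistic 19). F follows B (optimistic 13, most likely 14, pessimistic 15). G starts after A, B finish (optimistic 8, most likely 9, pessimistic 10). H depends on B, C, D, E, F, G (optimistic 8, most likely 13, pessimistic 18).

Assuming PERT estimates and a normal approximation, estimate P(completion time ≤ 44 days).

te_A = (4 + 4·10 + 16)/6 = 60/6 = 10; σ²_A = ((16−4)/6)² = 4.000
te_B = (2 + 4·7 + 18)/6 = 48/6 = 8; σ²_B = ((18−2)/6)² = 7.111
te_C = (3 + 4·7 + 11)/6 = 42/6 = 7; σ²_C = ((11−3)/6)² = 1.778
te_D = (9 + 4·14 + 25)/6 = 90/6 = 15; σ²_D = ((25−9)/6)² = 7.111
te_E = (11 + 4·12 + 19)/6 = 78/6 = 13; σ²_E = ((19−11)/6)² = 1.778
te_F = (13 + 4·14 + 15)/6 = 84/6 = 14; σ²_F = ((15−13)/6)² = 0.111
te_G = (8 + 4·9 + 10)/6 = 54/6 = 9; σ²_G = ((10−8)/6)² = 0.111
te_H = (8 + 4·13 + 18)/6 = 78/6 = 13; σ²_H = ((18−8)/6)² = 2.778

Forward pass:
ES_A = 0; EF_A = 10
ES_B = 0; EF_B = 8
ES_C = 10; EF_C = 10+7 = 17
ES_D = max(EF_A=10, EF_B=8) = 10; EF_D = 10+15 = 25
ES_E = max(EF_A=10, EF_B=8) = 10; EF_E = 10+13 = 23
ES_F = 8; EF_F = 8+14 = 22
ES_G = max(EF_A=10, EF_B=8) = 10; EF_G = 10+9 = 19
ES_H = max(EF_B=8, EF_C=17, EF_D=25, EF_E=23, EF_F=22, EF_G=19) = 25; EF_H = 25+13 = 38
Expected project duration μ = 38 days. Critical path: A → D → H.

Variance along critical path = 4.000 + 7.111 + 2.778 = 13.889; σ = √13.889 = 3.727 days.
Z = (44 − 38) / 3.727 = 1.610
P(T ≤ 44) = Φ(1.610) ≈ 0.946

0.946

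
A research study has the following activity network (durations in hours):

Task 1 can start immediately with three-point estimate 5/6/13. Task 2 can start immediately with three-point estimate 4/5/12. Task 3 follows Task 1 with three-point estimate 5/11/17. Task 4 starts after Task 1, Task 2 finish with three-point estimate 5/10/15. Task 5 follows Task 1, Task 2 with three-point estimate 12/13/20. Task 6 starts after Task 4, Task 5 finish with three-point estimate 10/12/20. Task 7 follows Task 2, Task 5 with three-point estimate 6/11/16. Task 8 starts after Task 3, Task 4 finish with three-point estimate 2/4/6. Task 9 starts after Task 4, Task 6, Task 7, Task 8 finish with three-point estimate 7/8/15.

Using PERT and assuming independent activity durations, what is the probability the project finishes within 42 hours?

0.363

te_Task 1 = (5 + 4·6 + 13)/6 = 42/6 = 7; σ²_Task 1 = ((13−5)/6)² = 1.778
te_Task 2 = (4 + 4·5 + 12)/6 = 36/6 = 6; σ²_Task 2 = ((12−4)/6)² = 1.778
te_Task 3 = (5 + 4·11 + 17)/6 = 66/6 = 11; σ²_Task 3 = ((17−5)/6)² = 4.000
te_Task 4 = (5 + 4·10 + 15)/6 = 60/6 = 10; σ²_Task 4 = ((15−5)/6)² = 2.778
te_Task 5 = (12 + 4·13 + 20)/6 = 84/6 = 14; σ²_Task 5 = ((20−12)/6)² = 1.778
te_Task 6 = (10 + 4·12 + 20)/6 = 78/6 = 13; σ²_Task 6 = ((20−10)/6)² = 2.778
te_Task 7 = (6 + 4·11 + 16)/6 = 66/6 = 11; σ²_Task 7 = ((16−6)/6)² = 2.778
te_Task 8 = (2 + 4·4 + 6)/6 = 24/6 = 4; σ²_Task 8 = ((6−2)/6)² = 0.444
te_Task 9 = (7 + 4·8 + 15)/6 = 54/6 = 9; σ²_Task 9 = ((15−7)/6)² = 1.778

Forward pass:
ES_Task 1 = 0; EF_Task 1 = 7
ES_Task 2 = 0; EF_Task 2 = 6
ES_Task 3 = 7; EF_Task 3 = 7+11 = 18
ES_Task 4 = max(EF_Task 1=7, EF_Task 2=6) = 7; EF_Task 4 = 7+10 = 17
ES_Task 5 = max(EF_Task 1=7, EF_Task 2=6) = 7; EF_Task 5 = 7+14 = 21
ES_Task 6 = max(EF_Task 4=17, EF_Task 5=21) = 21; EF_Task 6 = 21+13 = 34
ES_Task 7 = max(EF_Task 2=6, EF_Task 5=21) = 21; EF_Task 7 = 21+11 = 32
ES_Task 8 = max(EF_Task 3=18, EF_Task 4=17) = 18; EF_Task 8 = 18+4 = 22
ES_Task 9 = max(EF_Task 4=17, EF_Task 6=34, EF_Task 7=32, EF_Task 8=22) = 34; EF_Task 9 = 34+9 = 43
Expected project duration μ = 43 hours. Critical path: Task 1 → Task 5 → Task 6 → Task 9.

Variance along critical path = 1.778 + 1.778 + 2.778 + 1.778 = 8.111; σ = √8.111 = 2.848 hours.
Z = (42 − 43) / 2.848 = -0.351
P(T ≤ 42) = Φ(-0.351) ≈ 0.363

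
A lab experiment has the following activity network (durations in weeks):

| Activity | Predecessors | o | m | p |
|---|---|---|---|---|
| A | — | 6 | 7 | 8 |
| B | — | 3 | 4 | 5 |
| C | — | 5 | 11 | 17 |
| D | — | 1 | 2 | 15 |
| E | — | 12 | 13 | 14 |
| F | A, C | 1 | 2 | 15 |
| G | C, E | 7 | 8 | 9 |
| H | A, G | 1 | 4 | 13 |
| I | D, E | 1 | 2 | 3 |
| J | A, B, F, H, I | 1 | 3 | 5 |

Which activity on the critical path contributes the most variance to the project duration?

te_A = (6 + 4·7 + 8)/6 = 42/6 = 7; σ²_A = ((8−6)/6)² = 0.111
te_B = (3 + 4·4 + 5)/6 = 24/6 = 4; σ²_B = ((5−3)/6)² = 0.111
te_C = (5 + 4·11 + 17)/6 = 66/6 = 11; σ²_C = ((17−5)/6)² = 4.000
te_D = (1 + 4·2 + 15)/6 = 24/6 = 4; σ²_D = ((15−1)/6)² = 5.444
te_E = (12 + 4·13 + 14)/6 = 78/6 = 13; σ²_E = ((14−12)/6)² = 0.111
te_F = (1 + 4·2 + 15)/6 = 24/6 = 4; σ²_F = ((15−1)/6)² = 5.444
te_G = (7 + 4·8 + 9)/6 = 48/6 = 8; σ²_G = ((9−7)/6)² = 0.111
te_H = (1 + 4·4 + 13)/6 = 30/6 = 5; σ²_H = ((13−1)/6)² = 4.000
te_I = (1 + 4·2 + 3)/6 = 12/6 = 2; σ²_I = ((3−1)/6)² = 0.111
te_J = (1 + 4·3 + 5)/6 = 18/6 = 3; σ²_J = ((5−1)/6)² = 0.444

Forward pass:
ES_A = 0; EF_A = 7
ES_B = 0; EF_B = 4
ES_C = 0; EF_C = 11
ES_D = 0; EF_D = 4
ES_E = 0; EF_E = 13
ES_F = max(EF_A=7, EF_C=11) = 11; EF_F = 11+4 = 15
ES_G = max(EF_C=11, EF_E=13) = 13; EF_G = 13+8 = 21
ES_H = max(EF_A=7, EF_G=21) = 21; EF_H = 21+5 = 26
ES_I = max(EF_D=4, EF_E=13) = 13; EF_I = 13+2 = 15
ES_J = max(EF_A=7, EF_B=4, EF_F=15, EF_H=26, EF_I=15) = 26; EF_J = 26+3 = 29
Expected project duration μ = 29 weeks. Critical path: E → G → H → J.

Variances on critical path: σ²_E=0.111, σ²_G=0.111, σ²_H=4.000, σ²_J=0.444.
Largest is σ²_H = 4.000.

H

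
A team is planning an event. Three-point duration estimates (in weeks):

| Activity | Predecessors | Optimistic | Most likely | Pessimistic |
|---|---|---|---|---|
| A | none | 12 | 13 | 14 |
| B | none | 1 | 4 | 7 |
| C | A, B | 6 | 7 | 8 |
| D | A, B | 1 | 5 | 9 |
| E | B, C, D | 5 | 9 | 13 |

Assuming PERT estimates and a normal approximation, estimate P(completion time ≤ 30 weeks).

te_A = (12 + 4·13 + 14)/6 = 78/6 = 13; σ²_A = ((14−12)/6)² = 0.111
te_B = (1 + 4·4 + 7)/6 = 24/6 = 4; σ²_B = ((7−1)/6)² = 1.000
te_C = (6 + 4·7 + 8)/6 = 42/6 = 7; σ²_C = ((8−6)/6)² = 0.111
te_D = (1 + 4·5 + 9)/6 = 30/6 = 5; σ²_D = ((9−1)/6)² = 1.778
te_E = (5 + 4·9 + 13)/6 = 54/6 = 9; σ²_E = ((13−5)/6)² = 1.778

Forward pass:
ES_A = 0; EF_A = 13
ES_B = 0; EF_B = 4
ES_C = max(EF_A=13, EF_B=4) = 13; EF_C = 13+7 = 20
ES_D = max(EF_A=13, EF_B=4) = 13; EF_D = 13+5 = 18
ES_E = max(EF_B=4, EF_C=20, EF_D=18) = 20; EF_E = 20+9 = 29
Expected project duration μ = 29 weeks. Critical path: A → C → E.

Variance along critical path = 0.111 + 0.111 + 1.778 = 2.000; σ = √2.000 = 1.414 weeks.
Z = (30 − 29) / 1.414 = 0.707
P(T ≤ 30) = Φ(0.707) ≈ 0.760

0.760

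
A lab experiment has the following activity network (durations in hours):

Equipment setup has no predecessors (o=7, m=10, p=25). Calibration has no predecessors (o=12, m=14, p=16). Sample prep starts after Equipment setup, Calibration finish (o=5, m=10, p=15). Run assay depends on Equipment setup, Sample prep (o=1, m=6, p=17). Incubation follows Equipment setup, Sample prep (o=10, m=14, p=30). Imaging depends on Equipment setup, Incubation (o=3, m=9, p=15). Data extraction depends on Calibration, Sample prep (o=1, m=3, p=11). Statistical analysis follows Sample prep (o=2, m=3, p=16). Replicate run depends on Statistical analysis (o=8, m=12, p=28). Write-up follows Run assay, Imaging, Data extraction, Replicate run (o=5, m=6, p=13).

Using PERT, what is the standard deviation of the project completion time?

te_Equipment setup = (7 + 4·10 + 25)/6 = 72/6 = 12; σ²_Equipment setup = ((25−7)/6)² = 9.000
te_Calibration = (12 + 4·14 + 16)/6 = 84/6 = 14; σ²_Calibration = ((16−12)/6)² = 0.444
te_Sample prep = (5 + 4·10 + 15)/6 = 60/6 = 10; σ²_Sample prep = ((15−5)/6)² = 2.778
te_Run assay = (1 + 4·6 + 17)/6 = 42/6 = 7; σ²_Run assay = ((17−1)/6)² = 7.111
te_Incubation = (10 + 4·14 + 30)/6 = 96/6 = 16; σ²_Incubation = ((30−10)/6)² = 11.111
te_Imaging = (3 + 4·9 + 15)/6 = 54/6 = 9; σ²_Imaging = ((15−3)/6)² = 4.000
te_Data extraction = (1 + 4·3 + 11)/6 = 24/6 = 4; σ²_Data extraction = ((11−1)/6)² = 2.778
te_Statistical analysis = (2 + 4·3 + 16)/6 = 30/6 = 5; σ²_Statistical analysis = ((16−2)/6)² = 5.444
te_Replicate run = (8 + 4·12 + 28)/6 = 84/6 = 14; σ²_Replicate run = ((28−8)/6)² = 11.111
te_Write-up = (5 + 4·6 + 13)/6 = 42/6 = 7; σ²_Write-up = ((13−5)/6)² = 1.778

Forward pass:
ES_Equipment setup = 0; EF_Equipment setup = 12
ES_Calibration = 0; EF_Calibration = 14
ES_Sample prep = max(EF_Equipment setup=12, EF_Calibration=14) = 14; EF_Sample prep = 14+10 = 24
ES_Run assay = max(EF_Equipment setup=12, EF_Sample prep=24) = 24; EF_Run assay = 24+7 = 31
ES_Incubation = max(EF_Equipment setup=12, EF_Sample prep=24) = 24; EF_Incubation = 24+16 = 40
ES_Imaging = max(EF_Equipment setup=12, EF_Incubation=40) = 40; EF_Imaging = 40+9 = 49
ES_Data extraction = max(EF_Calibration=14, EF_Sample prep=24) = 24; EF_Data extraction = 24+4 = 28
ES_Statistical analysis = 24; EF_Statistical analysis = 24+5 = 29
ES_Replicate run = 29; EF_Replicate run = 29+14 = 43
ES_Write-up = max(EF_Run assay=31, EF_Imaging=49, EF_Data extraction=28, EF_Replicate run=43) = 49; EF_Write-up = 49+7 = 56
Expected project duration μ = 56 hours. Critical path: Calibration → Sample prep → Incubation → Imaging → Write-up.

Variance along critical path = 0.444 + 2.778 + 11.111 + 4.000 + 1.778 = 20.111
σ = √20.111 = 4.485 hours

4.48 hours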